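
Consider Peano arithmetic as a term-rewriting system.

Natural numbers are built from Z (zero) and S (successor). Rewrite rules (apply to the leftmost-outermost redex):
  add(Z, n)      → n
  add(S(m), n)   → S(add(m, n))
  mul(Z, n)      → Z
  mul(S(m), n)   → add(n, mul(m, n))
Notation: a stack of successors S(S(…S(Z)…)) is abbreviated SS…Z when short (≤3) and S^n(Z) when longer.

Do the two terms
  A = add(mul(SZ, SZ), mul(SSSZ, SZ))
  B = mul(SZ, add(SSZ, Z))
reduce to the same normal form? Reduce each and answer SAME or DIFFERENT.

Answer: DIFFERENT — A ⇓ S^4(Z), B ⇓ SSZ

Reduction:
Term A:
  start: add(mul(SZ, SZ), mul(SSSZ, SZ))
  step 1: add(add(SZ, mul(Z, SZ)), mul(SSSZ, SZ))
  step 2: add(S(add(Z, mul(Z, SZ))), mul(SSSZ, SZ))
  step 3: S(add(add(Z, mul(Z, SZ)), mul(SSSZ, SZ)))
  step 4: S(add(mul(Z, SZ), mul(SSSZ, SZ)))
  step 5: S(add(Z, mul(SSSZ, SZ)))
  step 6: S(mul(SSSZ, SZ))
  step 7: S(add(SZ, mul(SSZ, SZ)))
  step 8: S(S(add(Z, mul(SSZ, SZ))))
  step 9: S(S(mul(SSZ, SZ)))
  step 10: S(S(add(SZ, mul(SZ, SZ))))
  step 11: S(S(S(add(Z, mul(SZ, SZ)))))
  step 12: S(S(S(mul(SZ, SZ))))
  step 13: S(S(S(add(SZ, mul(Z, SZ)))))
  step 14: S(S(S(S(add(Z, mul(Z, SZ))))))
  step 15: S(S(S(S(mul(Z, SZ)))))
  step 16: S^4(Z)

Term B:
  start: mul(SZ, add(SSZ, Z))
  step 1: add(add(SSZ, Z), mul(Z, add(SSZ, Z)))
  step 2: add(S(add(SZ, Z)), mul(Z, add(SSZ, Z)))
  step 3: S(add(add(SZ, Z), mul(Z, add(SSZ, Z))))
  step 4: S(add(S(add(Z, Z)), mul(Z, add(SSZ, Z))))
  step 5: S(S(add(add(Z, Z), mul(Z, add(SSZ, Z)))))
  step 6: S(S(add(Z, mul(Z, add(SSZ, Z)))))
  step 7: S(S(mul(Z, add(SSZ, Z))))
  step 8: SSZ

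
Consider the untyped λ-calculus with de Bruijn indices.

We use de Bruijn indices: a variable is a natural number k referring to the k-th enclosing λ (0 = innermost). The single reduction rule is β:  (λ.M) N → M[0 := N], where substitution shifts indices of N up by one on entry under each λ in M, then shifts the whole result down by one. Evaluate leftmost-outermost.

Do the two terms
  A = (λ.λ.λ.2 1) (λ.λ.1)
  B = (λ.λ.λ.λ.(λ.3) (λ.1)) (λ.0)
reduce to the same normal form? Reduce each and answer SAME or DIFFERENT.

Term A:
  start: (λ.λ.λ.2 1) (λ.λ.1)
  [1] λ.λ.(λ.λ.1) 1
  [2] λ.λ.λ.2

Term B:
  start: (λ.λ.λ.λ.(λ.3) (λ.1)) (λ.0)
  [1] λ.λ.λ.(λ.3) (λ.1)
  [2] λ.λ.λ.2

Answer: SAME — A ⇓ λ.λ.λ.2, B ⇓ λ.λ.λ.2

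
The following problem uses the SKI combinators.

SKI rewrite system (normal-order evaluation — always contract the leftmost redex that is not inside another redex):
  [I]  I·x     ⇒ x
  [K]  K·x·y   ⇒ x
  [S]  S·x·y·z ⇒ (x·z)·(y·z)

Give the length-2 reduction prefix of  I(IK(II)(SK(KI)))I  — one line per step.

  start: I(IK(II)(SK(KI)))I
  [1] IK(II)(SK(KI))I
  [2] K(II)(SK(KI))I

Answer: after 2 steps: K(II)(SK(KI))I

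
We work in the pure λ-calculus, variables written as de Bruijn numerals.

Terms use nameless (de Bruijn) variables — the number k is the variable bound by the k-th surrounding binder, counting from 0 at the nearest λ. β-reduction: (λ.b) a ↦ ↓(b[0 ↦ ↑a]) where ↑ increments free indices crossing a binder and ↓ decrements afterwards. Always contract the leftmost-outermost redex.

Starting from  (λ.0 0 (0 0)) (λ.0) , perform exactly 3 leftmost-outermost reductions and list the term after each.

  start: (λ.0 0 (0 0)) (λ.0)
  →1  (λ.0) (λ.0) ((λ.0) (λ.0))
  →2  (λ.0) ((λ.0) (λ.0))
  →3  (λ.0) (λ.0)

Answer: after 3 steps: (λ.0) (λ.0)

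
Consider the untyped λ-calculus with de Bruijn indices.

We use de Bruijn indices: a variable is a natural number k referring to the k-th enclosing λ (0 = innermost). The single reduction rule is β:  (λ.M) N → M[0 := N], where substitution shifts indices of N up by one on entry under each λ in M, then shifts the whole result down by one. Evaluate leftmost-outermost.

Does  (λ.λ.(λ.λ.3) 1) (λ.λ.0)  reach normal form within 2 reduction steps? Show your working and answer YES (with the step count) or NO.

  start: (λ.λ.(λ.λ.3) 1) (λ.λ.0)
  →1  λ.(λ.λ.λ.λ.0) (λ.λ.0)
  →2  λ.λ.λ.λ.0

Answer: YES — reaches normal form λ.λ.λ.λ.0 in 2 ≤ 2 steps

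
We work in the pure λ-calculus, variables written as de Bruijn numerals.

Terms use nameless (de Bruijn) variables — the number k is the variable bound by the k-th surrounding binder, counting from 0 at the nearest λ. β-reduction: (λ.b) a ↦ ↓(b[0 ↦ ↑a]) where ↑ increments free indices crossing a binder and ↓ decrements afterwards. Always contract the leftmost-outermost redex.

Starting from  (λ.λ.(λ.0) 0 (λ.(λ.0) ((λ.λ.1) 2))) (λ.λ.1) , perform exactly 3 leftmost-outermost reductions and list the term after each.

Answer: after 3 steps: λ.0 (λ.(λ.λ.1) (λ.λ.1))

Derivation:
  start: (λ.λ.(λ.0) 0 (λ.(λ.0) ((λ.λ.1) 2))) (λ.λ.1)
  [1] λ.(λ.0) 0 (λ.(λ.0) ((λ.λ.1) (λ.λ.1)))
  [2] λ.0 (λ.(λ.0) ((λ.λ.1) (λ.λ.1)))
  [3] λ.0 (λ.(λ.λ.1) (λ.λ.1))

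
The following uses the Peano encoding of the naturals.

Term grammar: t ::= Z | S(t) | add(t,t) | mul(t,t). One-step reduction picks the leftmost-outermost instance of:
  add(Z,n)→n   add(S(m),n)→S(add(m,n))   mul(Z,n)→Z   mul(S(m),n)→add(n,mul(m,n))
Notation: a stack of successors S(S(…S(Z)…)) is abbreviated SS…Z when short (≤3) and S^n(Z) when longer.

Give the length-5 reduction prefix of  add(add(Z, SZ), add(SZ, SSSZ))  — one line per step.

Answer: after 5 steps: S^5(Z)

Derivation:
  start: add(add(Z, SZ), add(SZ, SSSZ))
  →1  add(SZ, add(SZ, SSSZ))
  →2  S(add(Z, add(SZ, SSSZ)))
  →3  S(add(SZ, SSSZ))
  →4  S(S(add(Z, SSSZ)))
  →5  S^5(Z)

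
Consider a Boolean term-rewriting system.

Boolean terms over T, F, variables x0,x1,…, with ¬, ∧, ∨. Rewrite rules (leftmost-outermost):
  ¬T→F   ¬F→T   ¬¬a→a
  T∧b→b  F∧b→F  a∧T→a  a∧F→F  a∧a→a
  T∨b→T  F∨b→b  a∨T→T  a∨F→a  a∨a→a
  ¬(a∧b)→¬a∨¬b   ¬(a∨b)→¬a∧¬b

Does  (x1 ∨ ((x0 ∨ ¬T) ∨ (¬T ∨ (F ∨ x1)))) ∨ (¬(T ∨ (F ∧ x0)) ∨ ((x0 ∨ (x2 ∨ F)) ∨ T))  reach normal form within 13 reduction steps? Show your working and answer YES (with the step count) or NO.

  start: (x1 ∨ ((x0 ∨ ¬T) ∨ (¬T ∨ (F ∨ x1)))) ∨ (¬(T ∨ (F ∧ x0)) ∨ ((x0 ∨ (x2 ∨ F)) ∨ T))
  [1] (x1 ∨ ((x0 ∨ F) ∨ (¬T ∨ (F ∨ x1)))) ∨ (¬(T ∨ (F ∧ x0)) ∨ ((x0 ∨ (x2 ∨ F)) ∨ T))
  [2] (x1 ∨ (x0 ∨ (¬T ∨ (F ∨ x1)))) ∨ (¬(T ∨ (F ∧ x0)) ∨ ((x0 ∨ (x2 ∨ F)) ∨ T))
  [3] (x1 ∨ (x0 ∨ (F ∨ (F ∨ x1)))) ∨ (¬(T ∨ (F ∧ x0)) ∨ ((x0 ∨ (x2 ∨ F)) ∨ T))
  [4] (x1 ∨ (x0 ∨ (F ∨ x1))) ∨ (¬(T ∨ (F ∧ x0)) ∨ ((x0 ∨ (x2 ∨ F)) ∨ T))
  [5] (x1 ∨ (x0 ∨ x1)) ∨ (¬(T ∨ (F ∧ x0)) ∨ ((x0 ∨ (x2 ∨ F)) ∨ T))
  [6] (x1 ∨ (x0 ∨ x1)) ∨ ((¬T ∧ ¬(F ∧ x0)) ∨ ((x0 ∨ (x2 ∨ F)) ∨ T))
  [7] (x1 ∨ (x0 ∨ x1)) ∨ ((F ∧ ¬(F ∧ x0)) ∨ ((x0 ∨ (x2 ∨ F)) ∨ T))
  [8] (x1 ∨ (x0 ∨ x1)) ∨ (F ∨ ((x0 ∨ (x2 ∨ F)) ∨ T))
  [9] (x1 ∨ (x0 ∨ x1)) ∨ ((x0 ∨ (x2 ∨ F)) ∨ T)
  [10] (x1 ∨ (x0 ∨ x1)) ∨ T
  [11] T

Answer: YES — reaches normal form T in 11 ≤ 13 steps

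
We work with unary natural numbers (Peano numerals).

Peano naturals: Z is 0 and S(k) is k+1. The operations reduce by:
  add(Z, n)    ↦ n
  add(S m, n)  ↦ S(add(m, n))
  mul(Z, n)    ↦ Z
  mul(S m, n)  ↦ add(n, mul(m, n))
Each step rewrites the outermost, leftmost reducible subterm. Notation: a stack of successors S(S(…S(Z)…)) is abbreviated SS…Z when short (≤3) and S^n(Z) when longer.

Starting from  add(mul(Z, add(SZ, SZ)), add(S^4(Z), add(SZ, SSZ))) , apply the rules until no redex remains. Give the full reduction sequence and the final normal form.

Answer: normal form = S^7(Z)  (in 9 steps)

Derivation:
  start: add(mul(Z, add(SZ, SZ)), add(S^4(Z), add(SZ, SSZ)))
  [1] add(Z, add(S^4(Z), add(SZ, SSZ)))
  [2] add(S^4(Z), add(SZ, SSZ))
  [3] S(add(SSSZ, add(SZ, SSZ)))
  [4] S(S(add(SSZ, add(SZ, SSZ))))
  [5] S(S(S(add(SZ, add(SZ, SSZ)))))
  [6] S(S(S(S(add(Z, add(SZ, SSZ))))))
  [7] S(S(S(S(add(SZ, SSZ)))))
  [8] S(S(S(S(S(add(Z, SSZ))))))
  [9] S^7(Z)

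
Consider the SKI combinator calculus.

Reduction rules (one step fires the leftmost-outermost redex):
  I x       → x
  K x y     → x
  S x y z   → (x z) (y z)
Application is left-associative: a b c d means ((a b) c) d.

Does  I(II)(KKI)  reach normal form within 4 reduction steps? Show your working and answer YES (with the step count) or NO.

Answer: YES — reaches normal form K in 4 ≤ 4 steps

Derivation:
  start: I(II)(KKI)
  →1  II(KKI)
  →2  I(KKI)
  →3  KKI
  →4  K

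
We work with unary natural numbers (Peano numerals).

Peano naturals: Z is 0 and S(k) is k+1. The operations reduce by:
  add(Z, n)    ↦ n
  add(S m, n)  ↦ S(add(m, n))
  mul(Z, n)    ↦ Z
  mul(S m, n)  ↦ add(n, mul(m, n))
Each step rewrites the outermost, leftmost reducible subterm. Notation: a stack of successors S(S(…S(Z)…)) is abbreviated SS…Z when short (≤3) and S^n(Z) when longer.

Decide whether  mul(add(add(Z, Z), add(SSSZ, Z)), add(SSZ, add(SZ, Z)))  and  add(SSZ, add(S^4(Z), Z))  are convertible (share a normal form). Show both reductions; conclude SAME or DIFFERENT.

Term A:
  start: mul(add(add(Z, Z), add(SSSZ, Z)), add(SSZ, add(SZ, Z)))
  [1] mul(add(Z, add(SSSZ, Z)), add(SSZ, add(SZ, Z)))
  [2] mul(add(SSSZ, Z), add(SSZ, add(SZ, Z)))
  [3] mul(S(add(SSZ, Z)), add(SSZ, add(SZ, Z)))
  [4] add(add(SSZ, add(SZ, Z)), mul(add(SSZ, Z), add(SSZ, add(SZ, Z))))
  [5] add(S(add(SZ, add(SZ, Z))), mul(add(SSZ, Z), add(SSZ, add(SZ, Z))))
  [6] S(add(add(SZ, add(SZ, Z)), mul(add(SSZ, Z), add(SSZ, add(SZ, Z)))))
  [7] S(add(S(add(Z, add(SZ, Z))), mul(add(SSZ, Z), add(SSZ, add(SZ, Z)))))
  [8] S(S(add(add(Z, add(SZ, Z)), mul(add(SSZ, Z), add(SSZ, add(SZ, Z))))))
  [9] S(S(add(add(SZ, Z), mul(add(SSZ, Z), add(SSZ, add(SZ, Z))))))
  [10] S(S(add(S(add(Z, Z)), mul(add(SSZ, Z), add(SSZ, add(SZ, Z))))))
  [11] S(S(S(add(add(Z, Z), mul(add(SSZ, Z), add(SSZ, add(SZ, Z)))))))
  [12] S(S(S(add(Z, mul(add(SSZ, Z), add(SSZ, add(SZ, Z)))))))
  [13] S(S(S(mul(add(SSZ, Z), add(SSZ, add(SZ, Z))))))
  [14] S(S(S(mul(S(add(SZ, Z)), add(SSZ, add(SZ, Z))))))
  [15] S(S(S(add(add(SSZ, add(SZ, Z)), mul(add(SZ, Z), add(SSZ, add(SZ, Z)))))))
  [16] S(S(S(add(S(add(SZ, add(SZ, Z))), mul(add(SZ, Z), add(SSZ, add(SZ, Z)))))))
  [17] S(S(S(S(add(add(SZ, add(SZ, Z)), mul(add(SZ, Z), add(SSZ, add(SZ, Z))))))))
  [18] S(S(S(S(add(S(add(Z, add(SZ, Z))), mul(add(SZ, Z), add(SSZ, add(SZ, Z))))))))
  [19] S(S(S(S(S(add(add(Z, add(SZ, Z)), mul(add(SZ, Z), add(SSZ, add(SZ, Z)))))))))
  [20] S(S(S(S(S(add(add(SZ, Z), mul(add(SZ, Z), add(SSZ, add(SZ, Z)))))))))
  [21] S(S(S(S(S(add(S(add(Z, Z)), mul(add(SZ, Z), add(SSZ, add(SZ, Z)))))))))
  [22] S(S(S(S(S(S(add(add(Z, Z), mul(add(SZ, Z), add(SSZ, add(SZ, Z))))))))))
  [23] S(S(S(S(S(S(add(Z, mul(add(SZ, Z), add(SSZ, add(SZ, Z))))))))))
  [24] S(S(S(S(S(S(mul(add(SZ, Z), add(SSZ, add(SZ, Z)))))))))
  [25] S(S(S(S(S(S(mul(S(add(Z, Z)), add(SSZ, add(SZ, Z)))))))))
  [26] S(S(S(S(S(S(add(add(SSZ, add(SZ, Z)), mul(add(Z, Z), add(SSZ, add(SZ, Z))))))))))
  [27] S(S(S(S(S(S(add(S(add(SZ, add(SZ, Z))), mul(add(Z, Z), add(SSZ, add(SZ, Z))))))))))
  [28] S(S(S(S(S(S(S(add(add(SZ, add(SZ, Z)), mul(add(Z, Z), add(SSZ, add(SZ, Z)))))))))))
  [29] S(S(S(S(S(S(S(add(S(add(Z, add(SZ, Z))), mul(add(Z, Z), add(SSZ, add(SZ, Z)))))))))))
  [30] S(S(S(S(S(S(S(S(add(add(Z, add(SZ, Z)), mul(add(Z, Z), add(SSZ, add(SZ, Z))))))))))))
  [31] S(S(S(S(S(S(S(S(add(add(SZ, Z), mul(add(Z, Z), add(SSZ, add(SZ, Z))))))))))))
  [32] S(S(S(S(S(S(S(S(add(S(add(Z, Z)), mul(add(Z, Z), add(SSZ, add(SZ, Z))))))))))))
  [33] S(S(S(S(S(S(S(S(S(add(add(Z, Z), mul(add(Z, Z), add(SSZ, add(SZ, Z)))))))))))))
  [34] S(S(S(S(S(S(S(S(S(add(Z, mul(add(Z, Z), add(SSZ, add(SZ, Z)))))))))))))
  [35] S(S(S(S(S(S(S(S(S(mul(add(Z, Z), add(SSZ, add(SZ, Z))))))))))))
  [36] S(S(S(S(S(S(S(S(S(mul(Z, add(SSZ, add(SZ, Z))))))))))))
  [37] S^9(Z)

Term B:
  start: add(SSZ, add(S^4(Z), Z))
  [1] S(add(SZ, add(S^4(Z), Z)))
  [2] S(S(add(Z, add(S^4(Z), Z))))
  [3] S(S(add(S^4(Z), Z)))
  [4] S(S(S(add(SSSZ, Z))))
  [5] S(S(S(S(add(SSZ, Z)))))
  [6] S(S(S(S(S(add(SZ, Z))))))
  [7] S(S(S(S(S(S(add(Z, Z)))))))
  [8] S^6(Z)

Answer: DIFFERENT — A ⇓ S^9(Z), B ⇓ S^6(Z)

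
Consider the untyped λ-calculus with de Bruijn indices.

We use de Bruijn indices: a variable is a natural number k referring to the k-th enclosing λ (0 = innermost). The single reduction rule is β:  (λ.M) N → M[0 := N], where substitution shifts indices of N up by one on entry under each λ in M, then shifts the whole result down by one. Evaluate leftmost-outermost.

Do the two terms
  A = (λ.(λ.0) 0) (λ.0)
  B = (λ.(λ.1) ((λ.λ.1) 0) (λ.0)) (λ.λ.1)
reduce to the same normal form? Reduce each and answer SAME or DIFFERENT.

Term A:
  start: (λ.(λ.0) 0) (λ.0)
  →1  (λ.0) (λ.0)
  →2  λ.0

Term B:
  start: (λ.(λ.1) ((λ.λ.1) 0) (λ.0)) (λ.λ.1)
  →1  (λ.λ.λ.1) ((λ.λ.1) (λ.λ.1)) (λ.0)
  →2  (λ.λ.1) (λ.0)
  →3  λ.λ.0

Answer: DIFFERENT — A ⇓ λ.0, B ⇓ λ.λ.0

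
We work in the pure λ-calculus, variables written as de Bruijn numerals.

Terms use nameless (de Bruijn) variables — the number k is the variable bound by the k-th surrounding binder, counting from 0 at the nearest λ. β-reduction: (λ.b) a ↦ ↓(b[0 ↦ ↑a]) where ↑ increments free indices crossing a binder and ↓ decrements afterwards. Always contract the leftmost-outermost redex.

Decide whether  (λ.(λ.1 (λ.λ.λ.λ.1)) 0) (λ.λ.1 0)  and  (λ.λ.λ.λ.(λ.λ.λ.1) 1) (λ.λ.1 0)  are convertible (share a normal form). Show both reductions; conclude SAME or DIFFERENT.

Term A:
  start: (λ.(λ.1 (λ.λ.λ.λ.1)) 0) (λ.λ.1 0)
  step 1: (λ.(λ.λ.1 0) (λ.λ.λ.λ.1)) (λ.λ.1 0)
  step 2: (λ.λ.1 0) (λ.λ.λ.λ.1)
  step 3: λ.(λ.λ.λ.λ.1) 0
  step 4: λ.λ.λ.λ.1

Term B:
  start: (λ.λ.λ.λ.(λ.λ.λ.1) 1) (λ.λ.1 0)
  step 1: λ.λ.λ.(λ.λ.λ.1) 1
  step 2: λ.λ.λ.λ.λ.1

Answer: DIFFERENT — A ⇓ λ.λ.λ.λ.1, B ⇓ λ.λ.λ.λ.λ.1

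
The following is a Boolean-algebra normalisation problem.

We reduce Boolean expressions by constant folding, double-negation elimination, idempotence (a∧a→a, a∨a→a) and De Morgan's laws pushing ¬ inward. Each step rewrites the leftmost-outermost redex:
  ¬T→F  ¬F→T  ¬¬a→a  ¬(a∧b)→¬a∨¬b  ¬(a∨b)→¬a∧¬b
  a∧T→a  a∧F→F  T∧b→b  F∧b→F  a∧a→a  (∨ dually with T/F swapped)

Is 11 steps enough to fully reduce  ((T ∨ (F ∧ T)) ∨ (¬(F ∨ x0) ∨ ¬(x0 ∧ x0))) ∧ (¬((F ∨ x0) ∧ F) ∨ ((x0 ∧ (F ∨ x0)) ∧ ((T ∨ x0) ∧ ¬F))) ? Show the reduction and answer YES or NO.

  start: ((T ∨ (F ∧ T)) ∨ (¬(F ∨ x0) ∨ ¬(x0 ∧ x0))) ∧ (¬((F ∨ x0) ∧ F) ∨ ((x0 ∧ (F ∨ x0)) ∧ ((T ∨ x0) ∧ ¬F)))
  step 1: (T ∨ (¬(F ∨ x0) ∨ ¬(x0 ∧ x0))) ∧ (¬((F ∨ x0) ∧ F) ∨ ((x0 ∧ (F ∨ x0)) ∧ ((T ∨ x0) ∧ ¬F)))
  step 2: T ∧ (¬((F ∨ x0) ∧ F) ∨ ((x0 ∧ (F ∨ x0)) ∧ ((T ∨ x0) ∧ ¬F)))
  step 3: ¬((F ∨ x0) ∧ F) ∨ ((x0 ∧ (F ∨ x0)) ∧ ((T ∨ x0) ∧ ¬F))
  step 4: (¬(F ∨ x0) ∨ ¬F) ∨ ((x0 ∧ (F ∨ x0)) ∧ ((T ∨ x0) ∧ ¬F))
  step 5: ((¬F ∧ ¬x0) ∨ ¬F) ∨ ((x0 ∧ (F ∨ x0)) ∧ ((T ∨ x0) ∧ ¬F))
  step 6: ((T ∧ ¬x0) ∨ ¬F) ∨ ((x0 ∧ (F ∨ x0)) ∧ ((T ∨ x0) ∧ ¬F))
  step 7: (¬x0 ∨ ¬F) ∨ ((x0 ∧ (F ∨ x0)) ∧ ((T ∨ x0) ∧ ¬F))
  step 8: (¬x0 ∨ T) ∨ ((x0 ∧ (F ∨ x0)) ∧ ((T ∨ x0) ∧ ¬F))
  step 9: T ∨ ((x0 ∧ (F ∨ x0)) ∧ ((T ∨ x0) ∧ ¬F))
  step 10: T

Answer: YES — reaches normal form T in 10 ≤ 11 steps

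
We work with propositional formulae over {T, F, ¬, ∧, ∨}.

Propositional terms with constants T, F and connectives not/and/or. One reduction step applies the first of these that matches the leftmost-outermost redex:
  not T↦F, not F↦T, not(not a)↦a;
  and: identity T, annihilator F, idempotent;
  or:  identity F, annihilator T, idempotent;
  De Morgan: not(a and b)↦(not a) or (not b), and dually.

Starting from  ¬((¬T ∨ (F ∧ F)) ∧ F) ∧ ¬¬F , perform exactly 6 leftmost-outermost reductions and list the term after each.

Answer: after 6 steps: (¬F ∨ ¬F) ∧ ¬¬F

Reduction:
  start: ¬((¬T ∨ (F ∧ F)) ∧ F) ∧ ¬¬F
  [1] (¬(¬T ∨ (F ∧ F)) ∨ ¬F) ∧ ¬¬F
  [2] ((¬¬T ∧ ¬(F ∧ F)) ∨ ¬F) ∧ ¬¬F
  [3] ((T ∧ ¬(F ∧ F)) ∨ ¬F) ∧ ¬¬F
  [4] (¬(F ∧ F) ∨ ¬F) ∧ ¬¬F
  [5] ((¬F ∨ ¬F) ∨ ¬F) ∧ ¬¬F
  [6] (¬F ∨ ¬F) ∧ ¬¬F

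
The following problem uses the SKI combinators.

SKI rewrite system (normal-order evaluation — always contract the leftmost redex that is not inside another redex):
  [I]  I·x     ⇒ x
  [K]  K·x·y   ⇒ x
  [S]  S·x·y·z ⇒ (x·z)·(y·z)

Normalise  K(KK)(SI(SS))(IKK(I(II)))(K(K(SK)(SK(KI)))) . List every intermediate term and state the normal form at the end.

Answer: normal form = K(K(SK))  (in 3 steps)

Reduction:
  start: K(KK)(SI(SS))(IKK(I(II)))(K(K(SK)(SK(KI))))
  step 1: KK(IKK(I(II)))(K(K(SK)(SK(KI))))
  step 2: K(K(K(SK)(SK(KI))))
  step 3: K(K(SK))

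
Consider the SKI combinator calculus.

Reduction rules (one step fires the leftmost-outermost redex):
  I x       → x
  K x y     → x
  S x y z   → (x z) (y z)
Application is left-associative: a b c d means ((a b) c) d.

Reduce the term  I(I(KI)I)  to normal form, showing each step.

Answer: normal form = I  (in 3 steps)

Working:
  start: I(I(KI)I)
  →1  I(KI)I
  →2  KII
  →3  I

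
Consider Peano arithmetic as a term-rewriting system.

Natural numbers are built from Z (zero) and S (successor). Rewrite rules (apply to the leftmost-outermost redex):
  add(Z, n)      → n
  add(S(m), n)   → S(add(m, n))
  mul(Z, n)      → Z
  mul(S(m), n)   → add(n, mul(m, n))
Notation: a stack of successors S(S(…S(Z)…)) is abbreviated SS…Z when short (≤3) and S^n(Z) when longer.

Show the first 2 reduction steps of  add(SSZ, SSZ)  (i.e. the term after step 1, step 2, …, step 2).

Answer: after 2 steps: S(S(add(Z, SSZ)))

Derivation:
  start: add(SSZ, SSZ)
  step 1: S(add(SZ, SSZ))
  step 2: S(S(add(Z, SSZ)))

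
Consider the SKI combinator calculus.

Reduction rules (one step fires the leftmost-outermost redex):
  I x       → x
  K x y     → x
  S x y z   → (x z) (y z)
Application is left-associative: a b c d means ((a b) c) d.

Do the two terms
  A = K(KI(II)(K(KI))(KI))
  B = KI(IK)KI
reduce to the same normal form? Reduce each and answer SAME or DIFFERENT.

Answer: DIFFERENT — A ⇓ K(KI), B ⇓ KI

Working:
Term A:
  start: K(KI(II)(K(KI))(KI))
  →1  K(I(K(KI))(KI))
  →2  K(K(KI)(KI))
  →3  K(KI)

Term B:
  start: KI(IK)KI
  →1  IKI
  →2  KI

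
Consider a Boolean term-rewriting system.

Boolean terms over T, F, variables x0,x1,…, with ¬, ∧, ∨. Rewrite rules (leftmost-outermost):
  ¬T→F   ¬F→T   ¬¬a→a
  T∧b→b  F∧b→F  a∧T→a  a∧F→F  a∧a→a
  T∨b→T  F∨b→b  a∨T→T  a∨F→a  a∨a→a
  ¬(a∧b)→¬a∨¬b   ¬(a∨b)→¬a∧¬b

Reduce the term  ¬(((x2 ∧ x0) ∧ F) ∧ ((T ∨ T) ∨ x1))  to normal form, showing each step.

Answer: normal form = T  (in 6 steps)

Reduction:
  start: ¬(((x2 ∧ x0) ∧ F) ∧ ((T ∨ T) ∨ x1))
  step 1: ¬((x2 ∧ x0) ∧ F) ∨ ¬((T ∨ T) ∨ x1)
  step 2: (¬(x2 ∧ x0) ∨ ¬F) ∨ ¬((T ∨ T) ∨ x1)
  step 3: ((¬x2 ∨ ¬x0) ∨ ¬F) ∨ ¬((T ∨ T) ∨ x1)
  step 4: ((¬x2 ∨ ¬x0) ∨ T) ∨ ¬((T ∨ T) ∨ x1)
  step 5: T ∨ ¬((T ∨ T) ∨ x1)
  step 6: T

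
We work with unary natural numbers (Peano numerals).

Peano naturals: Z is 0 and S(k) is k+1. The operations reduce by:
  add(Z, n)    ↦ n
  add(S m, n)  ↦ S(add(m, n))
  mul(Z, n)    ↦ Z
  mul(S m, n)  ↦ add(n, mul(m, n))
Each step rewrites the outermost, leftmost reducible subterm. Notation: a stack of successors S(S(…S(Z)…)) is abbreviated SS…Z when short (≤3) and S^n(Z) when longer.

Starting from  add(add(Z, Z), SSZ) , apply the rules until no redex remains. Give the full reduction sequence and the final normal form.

Answer: normal form = SSZ  (in 2 steps)

Derivation:
  start: add(add(Z, Z), SSZ)
  step 1: add(Z, SSZ)
  step 2: SSZ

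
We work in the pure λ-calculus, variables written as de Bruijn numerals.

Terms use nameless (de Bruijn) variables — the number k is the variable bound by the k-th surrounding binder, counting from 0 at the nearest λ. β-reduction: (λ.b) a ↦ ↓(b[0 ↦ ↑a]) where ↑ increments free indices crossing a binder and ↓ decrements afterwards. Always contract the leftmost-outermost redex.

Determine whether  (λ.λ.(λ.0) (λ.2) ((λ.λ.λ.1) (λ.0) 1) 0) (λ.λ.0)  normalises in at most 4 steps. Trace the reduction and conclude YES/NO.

Answer: YES — reaches normal form λ.λ.0 in 4 ≤ 4 steps

Derivation:
  start: (λ.λ.(λ.0) (λ.2) ((λ.λ.λ.1) (λ.0) 1) 0) (λ.λ.0)
  [1] λ.(λ.0) (λ.λ.λ.0) ((λ.λ.λ.1) (λ.0) (λ.λ.0)) 0
  [2] λ.(λ.λ.λ.0) ((λ.λ.λ.1) (λ.0) (λ.λ.0)) 0
  [3] λ.(λ.λ.0) 0
  [4] λ.λ.0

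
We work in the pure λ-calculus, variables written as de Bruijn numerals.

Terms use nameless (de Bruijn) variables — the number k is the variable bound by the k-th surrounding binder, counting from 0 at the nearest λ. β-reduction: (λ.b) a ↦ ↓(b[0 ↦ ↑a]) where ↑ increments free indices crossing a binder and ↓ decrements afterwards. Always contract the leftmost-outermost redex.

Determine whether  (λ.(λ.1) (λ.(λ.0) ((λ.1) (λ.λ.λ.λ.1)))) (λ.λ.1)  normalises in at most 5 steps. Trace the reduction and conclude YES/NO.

  start: (λ.(λ.1) (λ.(λ.0) ((λ.1) (λ.λ.λ.λ.1)))) (λ.λ.1)
  →1  (λ.λ.λ.1) (λ.(λ.0) ((λ.1) (λ.λ.λ.λ.1)))
  →2  λ.λ.1

Answer: YES — reaches normal form λ.λ.1 in 2 ≤ 5 steps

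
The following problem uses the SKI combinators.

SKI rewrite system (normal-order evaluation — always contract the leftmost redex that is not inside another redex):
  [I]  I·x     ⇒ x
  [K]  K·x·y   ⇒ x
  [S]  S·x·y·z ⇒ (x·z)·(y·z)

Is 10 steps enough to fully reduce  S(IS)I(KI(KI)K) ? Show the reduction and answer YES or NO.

  start: S(IS)I(KI(KI)K)
  [1] IS(KI(KI)K)(I(KI(KI)K))
  [2] S(KI(KI)K)(I(KI(KI)K))
  [3] S(IK)(I(KI(KI)K))
  [4] SK(I(KI(KI)K))
  [5] SK(KI(KI)K)
  [6] SK(IK)
  [7] SKK

Answer: YES — reaches normal form SKK in 7 ≤ 10 steps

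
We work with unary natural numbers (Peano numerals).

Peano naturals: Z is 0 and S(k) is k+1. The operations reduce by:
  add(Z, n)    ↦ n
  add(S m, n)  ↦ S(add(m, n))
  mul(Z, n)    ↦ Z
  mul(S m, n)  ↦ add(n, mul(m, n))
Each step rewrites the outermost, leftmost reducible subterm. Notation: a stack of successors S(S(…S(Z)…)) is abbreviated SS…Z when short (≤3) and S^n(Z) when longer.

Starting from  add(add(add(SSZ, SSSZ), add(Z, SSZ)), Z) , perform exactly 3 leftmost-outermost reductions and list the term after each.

Answer: after 3 steps: S(add(add(add(SZ, SSSZ), add(Z, SSZ)), Z))

Reduction:
  start: add(add(add(SSZ, SSSZ), add(Z, SSZ)), Z)
  [1] add(add(S(add(SZ, SSSZ)), add(Z, SSZ)), Z)
  [2] add(S(add(add(SZ, SSSZ), add(Z, SSZ))), Z)
  [3] S(add(add(add(SZ, SSSZ), add(Z, SSZ)), Z))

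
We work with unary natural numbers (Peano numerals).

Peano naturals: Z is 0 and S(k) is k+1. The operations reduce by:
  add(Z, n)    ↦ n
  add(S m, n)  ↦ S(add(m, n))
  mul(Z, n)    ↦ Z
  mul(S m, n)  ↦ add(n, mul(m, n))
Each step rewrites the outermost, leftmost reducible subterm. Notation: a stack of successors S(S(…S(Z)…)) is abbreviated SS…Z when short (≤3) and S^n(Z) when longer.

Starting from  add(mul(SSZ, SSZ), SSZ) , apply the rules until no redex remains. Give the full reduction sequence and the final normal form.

  start: add(mul(SSZ, SSZ), SSZ)
  [1] add(add(SSZ, mul(SZ, SSZ)), SSZ)
  [2] add(S(add(SZ, mul(SZ, SSZ))), SSZ)
  [3] S(add(add(SZ, mul(SZ, SSZ)), SSZ))
  [4] S(add(S(add(Z, mul(SZ, SSZ))), SSZ))
  [5] S(S(add(add(Z, mul(SZ, SSZ)), SSZ)))
  [6] S(S(add(mul(SZ, SSZ), SSZ)))
  [7] S(S(add(add(SSZ, mul(Z, SSZ)), SSZ)))
  [8] S(S(add(S(add(SZ, mul(Z, SSZ))), SSZ)))
  [9] S(S(S(add(add(SZ, mul(Z, SSZ)), SSZ))))
  [10] S(S(S(add(S(add(Z, mul(Z, SSZ))), SSZ))))
  [11] S(S(S(S(add(add(Z, mul(Z, SSZ)), SSZ)))))
  [12] S(S(S(S(add(mul(Z, SSZ), SSZ)))))
  [13] S(S(S(S(add(Z, SSZ)))))
  [14] S^6(Z)

Answer: normal form = S^6(Z)  (in 14 steps)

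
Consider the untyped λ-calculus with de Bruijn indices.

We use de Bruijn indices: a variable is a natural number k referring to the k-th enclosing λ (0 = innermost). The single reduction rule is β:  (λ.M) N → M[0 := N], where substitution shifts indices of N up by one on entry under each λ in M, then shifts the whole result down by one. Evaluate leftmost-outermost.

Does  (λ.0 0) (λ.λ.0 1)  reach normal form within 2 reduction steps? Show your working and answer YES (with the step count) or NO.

Answer: YES — reaches normal form λ.0 (λ.λ.0 1) in 2 ≤ 2 steps

Reduction:
  start: (λ.0 0) (λ.λ.0 1)
  →1  (λ.λ.0 1) (λ.λ.0 1)
  →2  λ.0 (λ.λ.0 1)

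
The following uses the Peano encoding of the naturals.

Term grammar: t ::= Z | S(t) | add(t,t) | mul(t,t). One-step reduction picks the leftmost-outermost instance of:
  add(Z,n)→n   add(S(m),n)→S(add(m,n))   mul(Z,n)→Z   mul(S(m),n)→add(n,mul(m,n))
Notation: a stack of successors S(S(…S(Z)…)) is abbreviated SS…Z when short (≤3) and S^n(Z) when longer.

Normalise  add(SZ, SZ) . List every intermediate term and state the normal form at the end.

Answer: normal form = SSZ  (in 2 steps)

Derivation:
  start: add(SZ, SZ)
  step 1: S(add(Z, SZ))
  step 2: SSZ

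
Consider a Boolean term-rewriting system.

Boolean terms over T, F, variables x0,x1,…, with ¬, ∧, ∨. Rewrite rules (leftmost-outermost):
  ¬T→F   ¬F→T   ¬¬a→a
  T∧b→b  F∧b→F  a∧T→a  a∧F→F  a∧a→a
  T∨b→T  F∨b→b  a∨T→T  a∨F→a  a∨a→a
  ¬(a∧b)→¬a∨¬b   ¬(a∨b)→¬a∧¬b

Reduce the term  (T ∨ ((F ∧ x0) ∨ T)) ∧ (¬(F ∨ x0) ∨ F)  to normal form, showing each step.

Answer: normal form = ¬x0  (in 6 steps)

Working:
  start: (T ∨ ((F ∧ x0) ∨ T)) ∧ (¬(F ∨ x0) ∨ F)
  →1  T ∧ (¬(F ∨ x0) ∨ F)
  →2  ¬(F ∨ x0) ∨ F
  →3  ¬(F ∨ x0)
  →4  ¬F ∧ ¬x0
  →5  T ∧ ¬x0
  →6  ¬x0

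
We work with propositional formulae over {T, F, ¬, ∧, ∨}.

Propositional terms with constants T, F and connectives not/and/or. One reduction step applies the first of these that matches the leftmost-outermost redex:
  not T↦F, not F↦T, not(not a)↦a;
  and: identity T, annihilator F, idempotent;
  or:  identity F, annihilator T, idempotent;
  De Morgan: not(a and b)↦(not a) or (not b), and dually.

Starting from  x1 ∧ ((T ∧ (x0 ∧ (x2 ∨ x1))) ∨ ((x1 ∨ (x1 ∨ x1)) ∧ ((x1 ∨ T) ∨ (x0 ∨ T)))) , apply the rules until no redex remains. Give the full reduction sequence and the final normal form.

  start: x1 ∧ ((T ∧ (x0 ∧ (x2 ∨ x1))) ∨ ((x1 ∨ (x1 ∨ x1)) ∧ ((x1 ∨ T) ∨ (x0 ∨ T))))
  [1] x1 ∧ ((x0 ∧ (x2 ∨ x1)) ∨ ((x1 ∨ (x1 ∨ x1)) ∧ ((x1 ∨ T) ∨ (x0 ∨ T))))
  [2] x1 ∧ ((x0 ∧ (x2 ∨ x1)) ∨ ((x1 ∨ x1) ∧ ((x1 ∨ T) ∨ (x0 ∨ T))))
  [3] x1 ∧ ((x0 ∧ (x2 ∨ x1)) ∨ (x1 ∧ ((x1 ∨ T) ∨ (x0 ∨ T))))
  [4] x1 ∧ ((x0 ∧ (x2 ∨ x1)) ∨ (x1 ∧ (T ∨ (x0 ∨ T))))
  [5] x1 ∧ ((x0 ∧ (x2 ∨ x1)) ∨ (x1 ∧ T))
  [6] x1 ∧ ((x0 ∧ (x2 ∨ x1)) ∨ x1)

Answer: normal form = x1 ∧ ((x0 ∧ (x2 ∨ x1)) ∨ x1)  (in 6 steps)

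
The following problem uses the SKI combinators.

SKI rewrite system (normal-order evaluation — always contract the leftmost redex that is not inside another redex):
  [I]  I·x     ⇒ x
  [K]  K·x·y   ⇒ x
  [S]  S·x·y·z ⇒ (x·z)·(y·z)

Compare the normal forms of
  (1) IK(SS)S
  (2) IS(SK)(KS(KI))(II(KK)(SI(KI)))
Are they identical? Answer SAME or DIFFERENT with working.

Answer: DIFFERENT — A ⇓ SS, B ⇓ SK

Reduction:
Term A:
  start: IK(SS)S
  →1  K(SS)S
  →2  SS

Term B:
  start: IS(SK)(KS(KI))(II(KK)(SI(KI)))
  →1  S(SK)(KS(KI))(II(KK)(SI(KI)))
  →2  SK(II(KK)(SI(KI)))(KS(KI)(II(KK)(SI(KI))))
  →3  K(KS(KI)(II(KK)(SI(KI))))(II(KK)(SI(KI))(KS(KI)(II(KK)(SI(KI)))))
  →4  KS(KI)(II(KK)(SI(KI)))
  →5  S(II(KK)(SI(KI)))
  →6  S(I(KK)(SI(KI)))
  →7  S(KK(SI(KI)))
  →8  SK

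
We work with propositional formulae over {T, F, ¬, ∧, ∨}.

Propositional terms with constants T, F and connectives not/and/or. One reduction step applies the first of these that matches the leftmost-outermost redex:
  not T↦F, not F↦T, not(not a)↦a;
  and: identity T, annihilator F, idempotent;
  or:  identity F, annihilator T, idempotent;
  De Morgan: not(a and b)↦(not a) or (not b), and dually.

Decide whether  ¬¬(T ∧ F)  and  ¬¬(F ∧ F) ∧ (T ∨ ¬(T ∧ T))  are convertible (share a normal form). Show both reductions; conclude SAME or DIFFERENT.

Term A:
  start: ¬¬(T ∧ F)
  [1] T ∧ F
  [2] F

Term B:
  start: ¬¬(F ∧ F) ∧ (T ∨ ¬(T ∧ T))
  [1] (F ∧ F) ∧ (T ∨ ¬(T ∧ T))
  [2] F ∧ (T ∨ ¬(T ∧ T))
  [3] F

Answer: SAME — A ⇓ F, B ⇓ F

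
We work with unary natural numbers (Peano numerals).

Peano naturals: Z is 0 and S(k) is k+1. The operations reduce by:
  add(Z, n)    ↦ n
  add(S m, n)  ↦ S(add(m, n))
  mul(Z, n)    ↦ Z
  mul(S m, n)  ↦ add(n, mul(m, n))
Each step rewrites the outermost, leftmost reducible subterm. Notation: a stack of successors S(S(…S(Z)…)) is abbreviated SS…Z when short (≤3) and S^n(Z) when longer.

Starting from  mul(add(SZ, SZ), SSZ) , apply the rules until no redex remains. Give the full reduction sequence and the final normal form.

  start: mul(add(SZ, SZ), SSZ)
  →1  mul(S(add(Z, SZ)), SSZ)
  →2  add(SSZ, mul(add(Z, SZ), SSZ))
  →3  S(add(SZ, mul(add(Z, SZ), SSZ)))
  →4  S(S(add(Z, mul(add(Z, SZ), SSZ))))
  →5  S(S(mul(add(Z, SZ), SSZ)))
  →6  S(S(mul(SZ, SSZ)))
  →7  S(S(add(SSZ, mul(Z, SSZ))))
  →8  S(S(S(add(SZ, mul(Z, SSZ)))))
  →9  S(S(S(S(add(Z, mul(Z, SSZ))))))
  →10  S(S(S(S(mul(Z, SSZ)))))
  →11  S^4(Z)

Answer: normal form = S^4(Z)  (in 11 steps)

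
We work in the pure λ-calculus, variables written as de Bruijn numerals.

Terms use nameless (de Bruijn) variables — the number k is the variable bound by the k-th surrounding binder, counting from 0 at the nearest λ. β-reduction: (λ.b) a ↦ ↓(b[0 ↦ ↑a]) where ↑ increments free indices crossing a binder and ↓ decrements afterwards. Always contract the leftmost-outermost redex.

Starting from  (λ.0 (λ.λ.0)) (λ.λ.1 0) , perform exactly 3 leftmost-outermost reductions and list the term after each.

  start: (λ.0 (λ.λ.0)) (λ.λ.1 0)
  step 1: (λ.λ.1 0) (λ.λ.0)
  step 2: λ.(λ.λ.0) 0
  step 3: λ.λ.0

Answer: after 3 steps: λ.λ.0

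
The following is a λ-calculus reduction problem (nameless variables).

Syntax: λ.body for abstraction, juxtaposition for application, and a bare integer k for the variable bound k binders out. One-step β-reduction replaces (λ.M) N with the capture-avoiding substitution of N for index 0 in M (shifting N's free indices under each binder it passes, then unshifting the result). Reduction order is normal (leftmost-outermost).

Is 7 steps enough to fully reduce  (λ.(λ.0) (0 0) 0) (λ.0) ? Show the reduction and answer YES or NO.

Answer: YES — reaches normal form λ.0 in 4 ≤ 7 steps

Reduction:
  start: (λ.(λ.0) (0 0) 0) (λ.0)
  [1] (λ.0) ((λ.0) (λ.0)) (λ.0)
  [2] (λ.0) (λ.0) (λ.0)
  [3] (λ.0) (λ.0)
  [4] λ.0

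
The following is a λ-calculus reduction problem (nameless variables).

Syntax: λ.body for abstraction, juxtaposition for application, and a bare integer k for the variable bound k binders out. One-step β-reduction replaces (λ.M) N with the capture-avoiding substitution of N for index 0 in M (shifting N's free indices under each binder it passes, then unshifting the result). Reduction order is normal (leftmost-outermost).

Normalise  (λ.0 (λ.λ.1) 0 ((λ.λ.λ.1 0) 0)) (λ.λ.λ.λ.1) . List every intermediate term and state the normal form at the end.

  start: (λ.0 (λ.λ.1) 0 ((λ.λ.λ.1 0) 0)) (λ.λ.λ.λ.1)
  step 1: (λ.λ.λ.λ.1) (λ.λ.1) (λ.λ.λ.λ.1) ((λ.λ.λ.1 0) (λ.λ.λ.λ.1))
  step 2: (λ.λ.λ.1) (λ.λ.λ.λ.1) ((λ.λ.λ.1 0) (λ.λ.λ.λ.1))
  step 3: (λ.λ.1) ((λ.λ.λ.1 0) (λ.λ.λ.λ.1))
  step 4: λ.(λ.λ.λ.1 0) (λ.λ.λ.λ.1)
  step 5: λ.λ.λ.1 0

Answer: normal form = λ.λ.λ.1 0  (in 5 steps)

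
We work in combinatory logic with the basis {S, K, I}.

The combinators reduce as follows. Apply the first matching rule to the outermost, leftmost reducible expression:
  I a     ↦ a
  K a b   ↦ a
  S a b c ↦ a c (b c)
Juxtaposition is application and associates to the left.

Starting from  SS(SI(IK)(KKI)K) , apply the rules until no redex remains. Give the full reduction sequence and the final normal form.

  start: SS(SI(IK)(KKI)K)
  →1  SS(I(KKI)(IK(KKI))K)
  →2  SS(KKI(IK(KKI))K)
  →3  SS(K(IK(KKI))K)
  →4  SS(IK(KKI))
  →5  SS(K(KKI))
  →6  SS(KK)

Answer: normal form = SS(KK)  (in 6 steps)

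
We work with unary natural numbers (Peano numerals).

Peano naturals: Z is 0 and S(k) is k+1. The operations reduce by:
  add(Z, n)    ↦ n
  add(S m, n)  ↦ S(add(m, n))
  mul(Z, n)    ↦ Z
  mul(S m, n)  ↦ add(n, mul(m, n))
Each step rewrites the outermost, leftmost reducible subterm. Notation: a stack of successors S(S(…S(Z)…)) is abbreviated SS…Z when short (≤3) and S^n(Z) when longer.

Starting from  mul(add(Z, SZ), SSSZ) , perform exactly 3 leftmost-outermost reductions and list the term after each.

Answer: after 3 steps: S(add(SSZ, mul(Z, SSSZ)))

Derivation:
  start: mul(add(Z, SZ), SSSZ)
  step 1: mul(SZ, SSSZ)
  step 2: add(SSSZ, mul(Z, SSSZ))
  step 3: S(add(SSZ, mul(Z, SSSZ)))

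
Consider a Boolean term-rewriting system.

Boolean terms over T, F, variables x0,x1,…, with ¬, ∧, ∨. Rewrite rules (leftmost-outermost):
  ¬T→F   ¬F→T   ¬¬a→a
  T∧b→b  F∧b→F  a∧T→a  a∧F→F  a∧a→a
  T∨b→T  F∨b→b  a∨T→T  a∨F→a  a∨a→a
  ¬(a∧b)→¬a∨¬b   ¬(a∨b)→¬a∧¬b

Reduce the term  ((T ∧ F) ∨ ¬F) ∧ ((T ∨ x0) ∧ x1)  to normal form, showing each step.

Answer: normal form = x1  (in 6 steps)

Reduction:
  start: ((T ∧ F) ∨ ¬F) ∧ ((T ∨ x0) ∧ x1)
  [1] (F ∨ ¬F) ∧ ((T ∨ x0) ∧ x1)
  [2] ¬F ∧ ((T ∨ x0) ∧ x1)
  [3] T ∧ ((T ∨ x0) ∧ x1)
  [4] (T ∨ x0) ∧ x1
  [5] T ∧ x1
  [6] x1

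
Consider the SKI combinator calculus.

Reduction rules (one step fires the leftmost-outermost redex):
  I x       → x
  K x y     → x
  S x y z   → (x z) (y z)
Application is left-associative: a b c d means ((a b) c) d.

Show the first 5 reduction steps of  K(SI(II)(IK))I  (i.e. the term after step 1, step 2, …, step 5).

  start: K(SI(II)(IK))I
  [1] SI(II)(IK)
  [2] I(IK)(II(IK))
  [3] IK(II(IK))
  [4] K(II(IK))
  [5] K(I(IK))

Answer: after 5 steps: K(I(IK))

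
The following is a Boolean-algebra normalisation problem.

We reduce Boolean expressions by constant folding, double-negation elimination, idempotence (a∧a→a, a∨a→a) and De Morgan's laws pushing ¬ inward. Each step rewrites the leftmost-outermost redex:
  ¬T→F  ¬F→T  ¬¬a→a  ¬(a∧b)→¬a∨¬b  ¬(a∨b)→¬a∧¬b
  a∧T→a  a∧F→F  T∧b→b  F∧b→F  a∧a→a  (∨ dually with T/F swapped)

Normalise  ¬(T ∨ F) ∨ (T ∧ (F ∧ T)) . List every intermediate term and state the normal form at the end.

  start: ¬(T ∨ F) ∨ (T ∧ (F ∧ T))
  [1] (¬T ∧ ¬F) ∨ (T ∧ (F ∧ T))
  [2] (F ∧ ¬F) ∨ (T ∧ (F ∧ T))
  [3] F ∨ (T ∧ (F ∧ T))
  [4] T ∧ (F ∧ T)
  [5] F ∧ T
  [6] F

Answer: normal form = F  (in 6 steps)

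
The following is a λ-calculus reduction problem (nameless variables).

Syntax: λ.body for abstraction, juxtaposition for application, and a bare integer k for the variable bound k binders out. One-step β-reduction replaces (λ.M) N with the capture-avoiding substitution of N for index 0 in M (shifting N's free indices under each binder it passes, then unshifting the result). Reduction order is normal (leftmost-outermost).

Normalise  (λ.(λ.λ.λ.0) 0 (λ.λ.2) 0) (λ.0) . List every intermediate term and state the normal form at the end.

Answer: normal form = λ.0  (in 4 steps)

Working:
  start: (λ.(λ.λ.λ.0) 0 (λ.λ.2) 0) (λ.0)
  step 1: (λ.λ.λ.0) (λ.0) (λ.λ.λ.0) (λ.0)
  step 2: (λ.λ.0) (λ.λ.λ.0) (λ.0)
  step 3: (λ.0) (λ.0)
  step 4: λ.0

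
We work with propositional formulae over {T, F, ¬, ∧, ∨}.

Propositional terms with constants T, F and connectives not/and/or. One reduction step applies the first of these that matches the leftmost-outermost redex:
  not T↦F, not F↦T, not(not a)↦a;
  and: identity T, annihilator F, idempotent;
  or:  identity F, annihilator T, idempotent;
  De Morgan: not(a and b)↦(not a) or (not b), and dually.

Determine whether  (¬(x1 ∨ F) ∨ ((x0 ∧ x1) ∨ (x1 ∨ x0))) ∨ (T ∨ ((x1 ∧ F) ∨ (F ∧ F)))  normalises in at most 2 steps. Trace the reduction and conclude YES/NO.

Answer: NO — after 2 steps the term is ((¬x1 ∧ T) ∨ ((x0 ∧ x1) ∨ (x1 ∨ x0))) ∨ (T ∨ ((x1 ∧ F) ∨ (F ∧ F))), not yet normal

Reduction:
  start: (¬(x1 ∨ F) ∨ ((x0 ∧ x1) ∨ (x1 ∨ x0))) ∨ (T ∨ ((x1 ∧ F) ∨ (F ∧ F)))
  [1] ((¬x1 ∧ ¬F) ∨ ((x0 ∧ x1) ∨ (x1 ∨ x0))) ∨ (T ∨ ((x1 ∧ F) ∨ (F ∧ F)))
  [2] ((¬x1 ∧ T) ∨ ((x0 ∧ x1) ∨ (x1 ∨ x0))) ∨ (T ∨ ((x1 ∧ F) ∨ (F ∧ F)))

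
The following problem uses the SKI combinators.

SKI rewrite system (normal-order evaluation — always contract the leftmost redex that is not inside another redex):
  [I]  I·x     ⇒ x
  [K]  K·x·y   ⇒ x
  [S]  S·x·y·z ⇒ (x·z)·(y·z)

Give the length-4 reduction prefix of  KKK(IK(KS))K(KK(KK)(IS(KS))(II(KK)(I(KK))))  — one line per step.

  start: KKK(IK(KS))K(KK(KK)(IS(KS))(II(KK)(I(KK))))
  step 1: K(IK(KS))K(KK(KK)(IS(KS))(II(KK)(I(KK))))
  step 2: IK(KS)(KK(KK)(IS(KS))(II(KK)(I(KK))))
  step 3: K(KS)(KK(KK)(IS(KS))(II(KK)(I(KK))))
  step 4: KS

Answer: after 4 steps: KS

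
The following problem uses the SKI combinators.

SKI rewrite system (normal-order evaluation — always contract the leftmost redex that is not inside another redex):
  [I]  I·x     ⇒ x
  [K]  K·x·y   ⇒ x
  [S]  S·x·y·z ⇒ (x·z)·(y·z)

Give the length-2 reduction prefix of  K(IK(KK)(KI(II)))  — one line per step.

  start: K(IK(KK)(KI(II)))
  step 1: K(K(KK)(KI(II)))
  step 2: K(KK)

Answer: after 2 steps: K(KK)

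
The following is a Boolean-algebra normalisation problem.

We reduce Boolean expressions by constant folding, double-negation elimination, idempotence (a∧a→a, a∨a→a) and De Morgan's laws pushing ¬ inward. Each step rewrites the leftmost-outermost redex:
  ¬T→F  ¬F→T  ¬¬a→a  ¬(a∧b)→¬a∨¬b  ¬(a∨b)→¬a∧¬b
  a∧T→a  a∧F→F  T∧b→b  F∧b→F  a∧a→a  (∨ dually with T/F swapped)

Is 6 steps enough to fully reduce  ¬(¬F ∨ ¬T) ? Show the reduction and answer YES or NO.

  start: ¬(¬F ∨ ¬T)
  step 1: ¬¬F ∧ ¬¬T
  step 2: F ∧ ¬¬T
  step 3: F

Answer: YES — reaches normal form F in 3 ≤ 6 steps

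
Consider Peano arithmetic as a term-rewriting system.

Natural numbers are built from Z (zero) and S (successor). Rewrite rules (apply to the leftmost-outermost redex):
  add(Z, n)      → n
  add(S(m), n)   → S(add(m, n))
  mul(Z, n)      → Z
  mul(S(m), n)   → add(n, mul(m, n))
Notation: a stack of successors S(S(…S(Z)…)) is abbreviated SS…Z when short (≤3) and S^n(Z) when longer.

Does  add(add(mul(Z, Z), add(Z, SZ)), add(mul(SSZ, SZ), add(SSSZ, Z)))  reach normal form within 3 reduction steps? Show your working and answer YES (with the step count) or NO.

  start: add(add(mul(Z, Z), add(Z, SZ)), add(mul(SSZ, SZ), add(SSSZ, Z)))
  →1  add(add(Z, add(Z, SZ)), add(mul(SSZ, SZ), add(SSSZ, Z)))
  →2  add(add(Z, SZ), add(mul(SSZ, SZ), add(SSSZ, Z)))
  →3  add(SZ, add(mul(SSZ, SZ), add(SSSZ, Z)))

Answer: NO — after 3 steps the term is add(SZ, add(mul(SSZ, SZ), add(SSSZ, Z))), not yet normal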